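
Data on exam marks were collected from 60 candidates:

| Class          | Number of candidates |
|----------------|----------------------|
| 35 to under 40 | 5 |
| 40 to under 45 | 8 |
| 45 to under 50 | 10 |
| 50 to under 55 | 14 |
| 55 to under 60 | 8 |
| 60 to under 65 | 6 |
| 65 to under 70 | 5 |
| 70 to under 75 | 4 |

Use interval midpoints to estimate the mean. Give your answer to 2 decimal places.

53.33

Midpoints: 37.5, 42.5, 47.5, 52.5, 57.5, 62.5, 67.5, 72.5
Σfm = 5×37.5 + 8×42.5 + 10×47.5 + 14×52.5 + 8×57.5 + 6×62.5 + 5×67.5 + 4×72.5 = 3200
n = Σf = 60
Mean = 3200 / 60 = 53.3333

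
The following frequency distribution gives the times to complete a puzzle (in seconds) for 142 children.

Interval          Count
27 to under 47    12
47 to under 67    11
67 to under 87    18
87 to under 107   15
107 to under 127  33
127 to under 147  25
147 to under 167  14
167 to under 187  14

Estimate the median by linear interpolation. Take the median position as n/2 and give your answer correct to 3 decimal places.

Cumulative frequencies: 12, 23, 41, 56, 89, 114, 128, 142
n = 142; position = n/2 = 71.
This falls in the class 107 to under 127: L = 107, F = 56, f = 33, h = 20.
Median ≈ 107 + ((71 − 56) / 33) × 20 = 116.0909

116.091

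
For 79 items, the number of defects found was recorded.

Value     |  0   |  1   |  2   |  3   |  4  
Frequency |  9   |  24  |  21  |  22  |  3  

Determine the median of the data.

2

Cumulative frequencies: 9, 33, 54, 76, 79
n = 79, so the median is the value in position (n+1)/2 = 40.
Position 40 falls at value 2.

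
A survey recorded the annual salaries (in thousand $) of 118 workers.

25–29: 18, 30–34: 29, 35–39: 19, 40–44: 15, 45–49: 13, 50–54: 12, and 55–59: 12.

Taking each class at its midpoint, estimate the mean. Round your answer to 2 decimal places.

39.54

Midpoints: 27, 32, 37, 42, 47, 52, 57
Σfm = 18×27 + 29×32 + 19×37 + 15×42 + 13×47 + 12×52 + 12×57 = 4666
n = Σf = 118
Mean = 4666 / 118 = 39.5424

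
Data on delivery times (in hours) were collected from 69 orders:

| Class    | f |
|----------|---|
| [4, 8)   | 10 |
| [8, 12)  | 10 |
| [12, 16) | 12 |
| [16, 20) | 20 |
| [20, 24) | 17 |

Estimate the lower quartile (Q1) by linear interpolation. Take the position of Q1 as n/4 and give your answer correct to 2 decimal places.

10.90

Cumulative frequencies: 10, 20, 32, 52, 69
n = 69; position = n/4 = 17.25.
This falls in the class [8, 12): L = 8, F = 10, f = 10, h = 4.
Lower quartile ≈ 8 + ((17.25 − 10) / 10) × 4 = 10.9000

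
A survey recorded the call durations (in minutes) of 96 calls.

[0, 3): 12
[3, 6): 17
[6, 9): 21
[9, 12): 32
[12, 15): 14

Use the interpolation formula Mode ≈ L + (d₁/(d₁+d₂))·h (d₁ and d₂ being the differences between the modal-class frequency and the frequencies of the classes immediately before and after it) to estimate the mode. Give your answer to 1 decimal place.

10.1

Modal class: [9, 12) (highest frequency 32).
d₁ = 32 − 21 = 11, d₂ = 32 − 14 = 18
Mode ≈ 9 + (11/(11+18)) × 3 = 9 + 1.1379 = 10.1379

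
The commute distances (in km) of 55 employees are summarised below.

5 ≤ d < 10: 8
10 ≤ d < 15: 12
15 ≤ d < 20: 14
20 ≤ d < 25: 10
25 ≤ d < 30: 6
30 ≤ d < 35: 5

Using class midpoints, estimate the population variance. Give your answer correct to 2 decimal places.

55.24

Midpoints: 7.5, 12.5, 17.5, 22.5, 27.5, 32.5
n = 55, Σfm = 1007.5, mean = 18.3182
Σfm² = 21493.75
Σf(m − x̄)² = Σfm² − (Σfm)²/n = 21493.75 − 1007.5²/55 = 3038.1818
Population variance = 3038.1818 / 55 = 55.2397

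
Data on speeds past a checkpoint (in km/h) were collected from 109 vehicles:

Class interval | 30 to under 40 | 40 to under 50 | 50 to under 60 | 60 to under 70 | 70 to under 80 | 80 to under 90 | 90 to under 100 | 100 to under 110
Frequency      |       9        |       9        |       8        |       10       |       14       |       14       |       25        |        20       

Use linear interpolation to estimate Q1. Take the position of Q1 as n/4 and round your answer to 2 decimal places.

Cumulative frequencies: 9, 18, 26, 36, 50, 64, 89, 109
n = 109; position = n/4 = 27.25.
This falls in the class 60 to under 70: L = 60, F = 26, f = 10, h = 10.
Lower quartile ≈ 60 + ((27.25 − 26) / 10) × 10 = 61.2500

61.25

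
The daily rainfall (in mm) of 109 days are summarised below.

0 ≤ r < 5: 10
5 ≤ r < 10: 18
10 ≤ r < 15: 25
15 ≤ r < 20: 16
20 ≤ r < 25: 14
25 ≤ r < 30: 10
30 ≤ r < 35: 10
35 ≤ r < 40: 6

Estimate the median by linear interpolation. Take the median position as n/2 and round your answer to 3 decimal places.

Cumulative frequencies: 10, 28, 53, 69, 83, 93, 103, 109
n = 109; position = n/2 = 54.5.
This falls in the class 15 ≤ r < 20: L = 15, F = 53, f = 16, h = 5.
Median ≈ 15 + ((54.5 − 53) / 16) × 5 = 15.4688

15.469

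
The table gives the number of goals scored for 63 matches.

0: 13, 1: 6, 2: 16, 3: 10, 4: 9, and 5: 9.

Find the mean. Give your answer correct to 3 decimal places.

Values: 0, 1, 2, 3, 4, 5
Σfx = 13×0 + 6×1 + 16×2 + 10×3 + 9×4 + 9×5 = 149
n = Σf = 63
Mean = 149 / 63 = 2.3651

2.365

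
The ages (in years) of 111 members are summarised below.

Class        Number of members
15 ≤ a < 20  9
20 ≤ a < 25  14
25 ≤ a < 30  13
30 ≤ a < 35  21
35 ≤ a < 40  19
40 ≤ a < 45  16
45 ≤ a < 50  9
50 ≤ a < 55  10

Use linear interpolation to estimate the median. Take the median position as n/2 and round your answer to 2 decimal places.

Cumulative frequencies: 9, 23, 36, 57, 76, 92, 101, 111
n = 111; position = n/2 = 55.5.
This falls in the class 30 ≤ a < 35: L = 30, F = 36, f = 21, h = 5.
Median ≈ 30 + ((55.5 − 36) / 21) × 5 = 34.6429

34.64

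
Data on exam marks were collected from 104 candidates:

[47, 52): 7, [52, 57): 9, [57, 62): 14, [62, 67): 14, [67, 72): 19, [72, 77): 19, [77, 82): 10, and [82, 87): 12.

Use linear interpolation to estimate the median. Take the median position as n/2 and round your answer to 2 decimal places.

69.11

Cumulative frequencies: 7, 16, 30, 44, 63, 82, 92, 104
n = 104; position = n/2 = 52.
This falls in the class [67, 72): L = 67, F = 44, f = 19, h = 5.
Median ≈ 67 + ((52 − 44) / 19) × 5 = 69.1053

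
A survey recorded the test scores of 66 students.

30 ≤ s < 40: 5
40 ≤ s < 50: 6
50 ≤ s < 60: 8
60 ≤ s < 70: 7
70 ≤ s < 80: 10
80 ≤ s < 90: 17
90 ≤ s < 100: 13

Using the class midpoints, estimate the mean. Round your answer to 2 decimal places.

72.27

Midpoints: 35, 45, 55, 65, 75, 85, 95
Σfm = 5×35 + 6×45 + 8×55 + 7×65 + 10×75 + 17×85 + 13×95 = 4770
n = Σf = 66
Mean = 4770 / 66 = 72.2727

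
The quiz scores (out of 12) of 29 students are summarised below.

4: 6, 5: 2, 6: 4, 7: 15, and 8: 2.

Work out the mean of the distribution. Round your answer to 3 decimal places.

Values: 4, 5, 6, 7, 8
Σfx = 6×4 + 2×5 + 4×6 + 15×7 + 2×8 = 179
n = Σf = 29
Mean = 179 / 29 = 6.1724

6.172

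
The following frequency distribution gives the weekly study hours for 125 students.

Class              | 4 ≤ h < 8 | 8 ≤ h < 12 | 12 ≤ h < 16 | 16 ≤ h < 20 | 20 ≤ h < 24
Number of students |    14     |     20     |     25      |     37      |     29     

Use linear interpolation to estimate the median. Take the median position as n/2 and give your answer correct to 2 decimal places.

16.38

Cumulative frequencies: 14, 34, 59, 96, 125
n = 125; position = n/2 = 62.5.
This falls in the class 16 ≤ h < 20: L = 16, F = 59, f = 37, h = 4.
Median ≈ 16 + ((62.5 − 59) / 37) × 4 = 16.3784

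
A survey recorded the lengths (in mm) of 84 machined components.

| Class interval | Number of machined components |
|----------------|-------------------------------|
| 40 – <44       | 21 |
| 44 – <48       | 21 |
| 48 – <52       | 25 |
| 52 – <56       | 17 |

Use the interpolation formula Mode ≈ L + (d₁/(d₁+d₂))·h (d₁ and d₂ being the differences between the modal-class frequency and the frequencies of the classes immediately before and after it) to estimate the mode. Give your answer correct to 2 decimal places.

49.33

Modal class: 48 – <52 (highest frequency 25).
d₁ = 25 − 21 = 4, d₂ = 25 − 17 = 8
Mode ≈ 48 + (4/(4+8)) × 4 = 48 + 1.3333 = 49.3333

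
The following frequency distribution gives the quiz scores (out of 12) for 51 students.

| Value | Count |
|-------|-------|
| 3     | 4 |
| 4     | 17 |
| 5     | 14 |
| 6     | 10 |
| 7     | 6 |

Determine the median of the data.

5

Cumulative frequencies: 4, 21, 35, 45, 51
n = 51, so the median is the value in position (n+1)/2 = 26.
Position 26 falls at value 5.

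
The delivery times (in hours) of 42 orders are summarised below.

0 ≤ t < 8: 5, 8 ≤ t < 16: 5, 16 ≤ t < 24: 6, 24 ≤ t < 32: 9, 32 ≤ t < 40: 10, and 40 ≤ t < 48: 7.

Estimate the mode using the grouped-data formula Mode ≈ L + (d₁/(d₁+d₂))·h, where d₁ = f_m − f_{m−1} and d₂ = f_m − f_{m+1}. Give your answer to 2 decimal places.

Modal class: 32 ≤ t < 40 (highest frequency 10).
d₁ = 10 − 9 = 1, d₂ = 10 − 7 = 3
Mode ≈ 32 + (1/(1+3)) × 8 = 32 + 2.0000 = 34.0000

34.00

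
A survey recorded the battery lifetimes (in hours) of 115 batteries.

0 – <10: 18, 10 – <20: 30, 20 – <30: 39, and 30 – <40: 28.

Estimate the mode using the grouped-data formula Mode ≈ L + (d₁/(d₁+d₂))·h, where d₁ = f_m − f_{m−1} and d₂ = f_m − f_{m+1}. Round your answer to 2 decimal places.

24.50

Modal class: 20 – <30 (highest frequency 39).
d₁ = 39 − 30 = 9, d₂ = 39 − 28 = 11
Mode ≈ 20 + (9/(9+11)) × 10 = 20 + 4.5000 = 24.5000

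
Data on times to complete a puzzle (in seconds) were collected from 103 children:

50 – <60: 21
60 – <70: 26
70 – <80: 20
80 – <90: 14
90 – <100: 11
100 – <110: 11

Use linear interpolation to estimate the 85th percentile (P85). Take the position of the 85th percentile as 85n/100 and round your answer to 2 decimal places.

95.95

Cumulative frequencies: 21, 47, 67, 81, 92, 103
n = 103; position = 85n/100 = 87.55.
This falls in the class 90 – <100: L = 90, F = 81, f = 11, h = 10.
85th percentile ≈ 90 + ((87.55 − 81) / 11) × 10 = 95.9545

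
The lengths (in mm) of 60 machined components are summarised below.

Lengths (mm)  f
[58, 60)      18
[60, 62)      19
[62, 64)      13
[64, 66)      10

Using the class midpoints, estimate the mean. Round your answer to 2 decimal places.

61.50

Midpoints: 59, 61, 63, 65
Σfm = 18×59 + 19×61 + 13×63 + 10×65 = 3690
n = Σf = 60
Mean = 3690 / 60 = 61.5000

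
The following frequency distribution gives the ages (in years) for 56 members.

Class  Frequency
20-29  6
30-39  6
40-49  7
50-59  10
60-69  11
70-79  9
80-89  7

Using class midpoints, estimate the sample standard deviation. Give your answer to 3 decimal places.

Midpoints: 24.5, 34.5, 44.5, 54.5, 64.5, 74.5, 84.5
n = 56, Σfm = 3182, mean = 56.8214
Σfm² = 200004
Σf(m − x̄)² = Σfm² − (Σfm)²/n = 200004 − 3182²/56 = 19198.2143
Sample variance = 19198.2143 / 55 = 349.0584
Standard deviation = √349.0584 = 18.6831

18.683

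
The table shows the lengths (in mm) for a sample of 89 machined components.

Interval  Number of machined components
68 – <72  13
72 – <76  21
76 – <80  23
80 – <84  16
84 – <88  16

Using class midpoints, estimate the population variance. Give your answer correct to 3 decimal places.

27.504

Midpoints: 70, 74, 78, 82, 86
n = 89, Σfm = 6946, mean = 78.0449
Σfm² = 544548
Σf(m − x̄)² = Σfm² − (Σfm)²/n = 544548 − 6946²/89 = 2447.8202
Population variance = 2447.8202 / 89 = 27.5036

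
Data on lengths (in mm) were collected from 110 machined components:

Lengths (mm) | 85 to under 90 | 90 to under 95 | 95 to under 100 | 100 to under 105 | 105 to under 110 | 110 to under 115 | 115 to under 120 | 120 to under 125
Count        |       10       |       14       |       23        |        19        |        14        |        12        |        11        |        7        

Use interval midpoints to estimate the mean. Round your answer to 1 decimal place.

103.3

Midpoints: 87.5, 92.5, 97.5, 102.5, 107.5, 112.5, 117.5, 122.5
Σfm = 10×87.5 + 14×92.5 + 23×97.5 + 19×102.5 + 14×107.5 + 12×112.5 + 11×117.5 + 7×122.5 = 11365
n = Σf = 110
Mean = 11365 / 110 = 103.3182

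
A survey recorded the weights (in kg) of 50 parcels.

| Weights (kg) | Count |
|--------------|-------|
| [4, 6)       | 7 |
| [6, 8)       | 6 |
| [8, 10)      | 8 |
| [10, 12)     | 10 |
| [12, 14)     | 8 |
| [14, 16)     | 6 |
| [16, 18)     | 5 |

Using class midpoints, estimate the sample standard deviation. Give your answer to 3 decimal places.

Midpoints: 5, 7, 9, 11, 13, 15, 17
n = 50, Σfm = 538, mean = 10.7600
Σfm² = 6474
Σf(m − x̄)² = Σfm² − (Σfm)²/n = 6474 − 538²/50 = 685.1200
Sample variance = 685.1200 / 49 = 13.9820
Standard deviation = √13.9820 = 3.7393

3.739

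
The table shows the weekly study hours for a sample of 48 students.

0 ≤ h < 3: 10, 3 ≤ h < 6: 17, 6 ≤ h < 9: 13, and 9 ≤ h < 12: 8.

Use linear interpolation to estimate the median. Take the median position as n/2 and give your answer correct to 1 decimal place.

5.5

Cumulative frequencies: 10, 27, 40, 48
n = 48; position = n/2 = 24.
This falls in the class 3 ≤ h < 6: L = 3, F = 10, f = 17, h = 3.
Median ≈ 3 + ((24 − 10) / 17) × 3 = 5.4706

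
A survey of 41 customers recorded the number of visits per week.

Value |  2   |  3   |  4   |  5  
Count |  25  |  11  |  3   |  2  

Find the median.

Cumulative frequencies: 25, 36, 39, 41
n = 41, so the median is the value in position (n+1)/2 = 21.
Position 21 falls at value 2.

2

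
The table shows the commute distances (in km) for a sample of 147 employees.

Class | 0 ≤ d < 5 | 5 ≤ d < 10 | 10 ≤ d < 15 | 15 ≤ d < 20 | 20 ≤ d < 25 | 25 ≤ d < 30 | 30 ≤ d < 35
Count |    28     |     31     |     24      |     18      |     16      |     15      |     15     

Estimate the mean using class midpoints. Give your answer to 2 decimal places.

Midpoints: 2.5, 7.5, 12.5, 17.5, 22.5, 27.5, 32.5
Σfm = 28×2.5 + 31×7.5 + 24×12.5 + 18×17.5 + 16×22.5 + 15×27.5 + 15×32.5 = 2177.5
n = Σf = 147
Mean = 2177.5 / 147 = 14.8129

14.81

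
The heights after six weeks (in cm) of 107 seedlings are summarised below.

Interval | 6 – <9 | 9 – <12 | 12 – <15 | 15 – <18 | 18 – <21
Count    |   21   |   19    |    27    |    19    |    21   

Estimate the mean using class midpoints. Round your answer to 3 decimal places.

Midpoints: 7.5, 10.5, 13.5, 16.5, 19.5
Σfm = 21×7.5 + 19×10.5 + 27×13.5 + 19×16.5 + 21×19.5 = 1444.5
n = Σf = 107
Mean = 1444.5 / 107 = 13.5000

13.500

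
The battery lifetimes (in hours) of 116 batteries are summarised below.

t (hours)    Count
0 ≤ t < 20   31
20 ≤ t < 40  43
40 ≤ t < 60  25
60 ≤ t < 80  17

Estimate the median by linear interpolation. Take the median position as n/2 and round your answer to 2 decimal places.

32.56

Cumulative frequencies: 31, 74, 99, 116
n = 116; position = n/2 = 58.
This falls in the class 20 ≤ t < 40: L = 20, F = 31, f = 43, h = 20.
Median ≈ 20 + ((58 − 31) / 43) × 20 = 32.5581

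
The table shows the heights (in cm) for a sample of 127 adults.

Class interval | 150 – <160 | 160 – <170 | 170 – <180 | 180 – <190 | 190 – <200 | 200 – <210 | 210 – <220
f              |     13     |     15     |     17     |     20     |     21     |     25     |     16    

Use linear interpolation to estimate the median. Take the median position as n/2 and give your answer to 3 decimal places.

Cumulative frequencies: 13, 28, 45, 65, 86, 111, 127
n = 127; position = n/2 = 63.5.
This falls in the class 180 – <190: L = 180, F = 45, f = 20, h = 10.
Median ≈ 180 + ((63.5 − 45) / 20) × 10 = 189.2500

189.250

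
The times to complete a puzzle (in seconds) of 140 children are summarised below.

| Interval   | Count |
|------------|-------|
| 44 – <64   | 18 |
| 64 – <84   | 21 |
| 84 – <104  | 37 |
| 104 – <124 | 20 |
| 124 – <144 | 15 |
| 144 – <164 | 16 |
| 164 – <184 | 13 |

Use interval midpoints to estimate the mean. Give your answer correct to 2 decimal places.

Midpoints: 54, 74, 94, 114, 134, 154, 174
Σfm = 18×54 + 21×74 + 37×94 + 20×114 + 15×134 + 16×154 + 13×174 = 15020
n = Σf = 140
Mean = 15020 / 140 = 107.2857

107.29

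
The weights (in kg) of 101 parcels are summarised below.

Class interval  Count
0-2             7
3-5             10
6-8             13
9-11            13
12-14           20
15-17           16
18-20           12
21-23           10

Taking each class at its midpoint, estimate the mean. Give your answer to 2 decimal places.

12.20

Midpoints: 1, 4, 7, 10, 13, 16, 19, 22
Σfm = 7×1 + 10×4 + 13×7 + 13×10 + 20×13 + 16×16 + 12×19 + 10×22 = 1232
n = Σf = 101
Mean = 1232 / 101 = 12.1980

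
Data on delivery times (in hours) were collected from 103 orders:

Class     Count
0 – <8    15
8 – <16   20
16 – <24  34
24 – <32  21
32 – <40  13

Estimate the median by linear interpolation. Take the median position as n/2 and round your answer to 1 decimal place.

Cumulative frequencies: 15, 35, 69, 90, 103
n = 103; position = n/2 = 51.5.
This falls in the class 16 – <24: L = 16, F = 35, f = 34, h = 8.
Median ≈ 16 + ((51.5 − 35) / 34) × 8 = 19.8824

19.9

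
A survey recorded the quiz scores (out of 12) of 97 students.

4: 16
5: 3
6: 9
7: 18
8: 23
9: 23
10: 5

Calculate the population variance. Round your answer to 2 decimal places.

Values: 4, 5, 6, 7, 8, 9, 10
n = 97, Σfx = 700, mean = 7.2165
Σfx² = 5372
Σf(x − x̄)² = Σfx² − (Σfx)²/n = 5372 − 700²/97 = 320.4536
Population variance = 320.4536 / 97 = 3.3036

3.30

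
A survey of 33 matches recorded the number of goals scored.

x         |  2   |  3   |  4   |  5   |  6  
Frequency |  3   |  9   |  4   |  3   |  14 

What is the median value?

5

Cumulative frequencies: 3, 12, 16, 19, 33
n = 33, so the median is the value in position (n+1)/2 = 17.
Position 17 falls at value 5.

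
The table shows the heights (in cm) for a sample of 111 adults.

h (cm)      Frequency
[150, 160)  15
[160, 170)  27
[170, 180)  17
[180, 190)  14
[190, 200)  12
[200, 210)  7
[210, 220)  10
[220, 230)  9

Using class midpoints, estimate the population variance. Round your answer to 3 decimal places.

Midpoints: 155, 165, 175, 185, 195, 205, 215, 225
n = 111, Σfm = 20295, mean = 182.8378
Σfm² = 3763575
Σf(m − x̄)² = Σfm² − (Σfm)²/n = 3763575 − 20295²/111 = 52881.0811
Population variance = 52881.0811 / 111 = 476.4061

476.406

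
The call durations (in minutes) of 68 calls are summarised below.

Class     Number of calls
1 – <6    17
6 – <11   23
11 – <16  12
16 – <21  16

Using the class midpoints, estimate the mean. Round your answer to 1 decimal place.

Midpoints: 3.5, 8.5, 13.5, 18.5
Σfm = 17×3.5 + 23×8.5 + 12×13.5 + 16×18.5 = 713
n = Σf = 68
Mean = 713 / 68 = 10.4853

10.5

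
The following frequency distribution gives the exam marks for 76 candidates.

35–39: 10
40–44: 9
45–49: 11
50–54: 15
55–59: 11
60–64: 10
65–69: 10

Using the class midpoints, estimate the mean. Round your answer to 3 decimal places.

52.132

Midpoints: 37, 42, 47, 52, 57, 62, 67
Σfm = 10×37 + 9×42 + 11×47 + 15×52 + 11×57 + 10×62 + 10×67 = 3962
n = Σf = 76
Mean = 3962 / 76 = 52.1316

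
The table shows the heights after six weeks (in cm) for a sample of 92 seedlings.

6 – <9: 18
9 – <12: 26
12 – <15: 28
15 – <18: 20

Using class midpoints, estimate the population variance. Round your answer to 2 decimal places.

9.67

Midpoints: 7.5, 10.5, 13.5, 16.5
n = 92, Σfm = 1116, mean = 12.1304
Σfm² = 14427
Σf(m − x̄)² = Σfm² − (Σfm)²/n = 14427 − 1116²/92 = 889.4348
Population variance = 889.4348 / 92 = 9.6678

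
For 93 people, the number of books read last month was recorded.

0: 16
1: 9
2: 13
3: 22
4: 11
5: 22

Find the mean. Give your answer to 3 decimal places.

2.742

Values: 0, 1, 2, 3, 4, 5
Σfx = 16×0 + 9×1 + 13×2 + 22×3 + 11×4 + 22×5 = 255
n = Σf = 93
Mean = 255 / 93 = 2.7419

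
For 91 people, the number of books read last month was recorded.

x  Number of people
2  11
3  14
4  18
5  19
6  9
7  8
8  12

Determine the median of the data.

5

Cumulative frequencies: 11, 25, 43, 62, 71, 79, 91
n = 91, so the median is the value in position (n+1)/2 = 46.
Position 46 falls at value 5.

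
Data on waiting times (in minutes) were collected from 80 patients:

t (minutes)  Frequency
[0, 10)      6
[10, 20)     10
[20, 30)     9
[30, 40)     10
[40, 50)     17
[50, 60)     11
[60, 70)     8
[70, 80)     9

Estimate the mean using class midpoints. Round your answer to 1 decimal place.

41.5

Midpoints: 5, 15, 25, 35, 45, 55, 65, 75
Σfm = 6×5 + 10×15 + 9×25 + 10×35 + 17×45 + 11×55 + 8×65 + 9×75 = 3320
n = Σf = 80
Mean = 3320 / 80 = 41.5000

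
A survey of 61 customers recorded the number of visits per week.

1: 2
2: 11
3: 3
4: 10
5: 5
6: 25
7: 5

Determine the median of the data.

5

Cumulative frequencies: 2, 13, 16, 26, 31, 56, 61
n = 61, so the median is the value in position (n+1)/2 = 31.
Position 31 falls at value 5.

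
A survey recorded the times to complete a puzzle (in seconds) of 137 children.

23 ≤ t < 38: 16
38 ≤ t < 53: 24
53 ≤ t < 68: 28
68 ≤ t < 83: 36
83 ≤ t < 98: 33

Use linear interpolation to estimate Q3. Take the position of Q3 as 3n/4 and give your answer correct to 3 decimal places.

82.479

Cumulative frequencies: 16, 40, 68, 104, 137
n = 137; position = 3n/4 = 102.75.
This falls in the class 68 ≤ t < 83: L = 68, F = 68, f = 36, h = 15.
Upper quartile ≈ 68 + ((102.75 − 68) / 36) × 15 = 82.4792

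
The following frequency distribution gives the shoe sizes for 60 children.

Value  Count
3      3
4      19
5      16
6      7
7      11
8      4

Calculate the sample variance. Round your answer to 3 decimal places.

1.928

Values: 3, 4, 5, 6, 7, 8
n = 60, Σfx = 316, mean = 5.2667
Σfx² = 1778
Σf(x − x̄)² = Σfx² − (Σfx)²/n = 1778 − 316²/60 = 113.7333
Sample variance = 113.7333 / 59 = 1.9277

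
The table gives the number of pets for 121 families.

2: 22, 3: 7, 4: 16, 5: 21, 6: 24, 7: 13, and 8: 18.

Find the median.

5

Cumulative frequencies: 22, 29, 45, 66, 90, 103, 121
n = 121, so the median is the value in position (n+1)/2 = 61.
Position 61 falls at value 5.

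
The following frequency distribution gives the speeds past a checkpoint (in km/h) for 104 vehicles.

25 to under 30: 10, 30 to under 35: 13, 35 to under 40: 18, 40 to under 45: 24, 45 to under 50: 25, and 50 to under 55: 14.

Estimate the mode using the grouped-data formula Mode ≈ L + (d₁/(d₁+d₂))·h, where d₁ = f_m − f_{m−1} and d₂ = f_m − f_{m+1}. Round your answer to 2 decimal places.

Modal class: 45 to under 50 (highest frequency 25).
d₁ = 25 − 24 = 1, d₂ = 25 − 14 = 11
Mode ≈ 45 + (1/(1+11)) × 5 = 45 + 0.4167 = 45.4167

45.42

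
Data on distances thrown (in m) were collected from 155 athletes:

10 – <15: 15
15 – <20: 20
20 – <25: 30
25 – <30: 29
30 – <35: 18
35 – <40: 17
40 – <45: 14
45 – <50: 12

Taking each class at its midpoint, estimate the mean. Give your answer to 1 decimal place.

28.4

Midpoints: 12.5, 17.5, 22.5, 27.5, 32.5, 37.5, 42.5, 47.5
Σfm = 15×12.5 + 20×17.5 + 30×22.5 + 29×27.5 + 18×32.5 + 17×37.5 + 14×42.5 + 12×47.5 = 4397.5
n = Σf = 155
Mean = 4397.5 / 155 = 28.3710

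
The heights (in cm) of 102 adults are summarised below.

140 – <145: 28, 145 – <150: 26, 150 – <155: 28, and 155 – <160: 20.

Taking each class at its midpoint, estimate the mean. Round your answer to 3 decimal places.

Midpoints: 142.5, 147.5, 152.5, 157.5
Σfm = 28×142.5 + 26×147.5 + 28×152.5 + 20×157.5 = 15245
n = Σf = 102
Mean = 15245 / 102 = 149.4608

149.461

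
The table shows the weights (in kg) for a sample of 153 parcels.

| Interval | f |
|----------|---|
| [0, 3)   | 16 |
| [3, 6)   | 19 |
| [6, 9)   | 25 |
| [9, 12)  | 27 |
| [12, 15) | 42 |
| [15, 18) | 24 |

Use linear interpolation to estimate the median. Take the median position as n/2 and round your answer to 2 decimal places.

10.83

Cumulative frequencies: 16, 35, 60, 87, 129, 153
n = 153; position = n/2 = 76.5.
This falls in the class [9, 12): L = 9, F = 60, f = 27, h = 3.
Median ≈ 9 + ((76.5 − 60) / 27) × 3 = 10.8333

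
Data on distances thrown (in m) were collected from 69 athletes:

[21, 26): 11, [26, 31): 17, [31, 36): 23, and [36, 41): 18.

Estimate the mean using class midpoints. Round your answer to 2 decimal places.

Midpoints: 23.5, 28.5, 33.5, 38.5
Σfm = 11×23.5 + 17×28.5 + 23×33.5 + 18×38.5 = 2206.5
n = Σf = 69
Mean = 2206.5 / 69 = 31.9783

31.98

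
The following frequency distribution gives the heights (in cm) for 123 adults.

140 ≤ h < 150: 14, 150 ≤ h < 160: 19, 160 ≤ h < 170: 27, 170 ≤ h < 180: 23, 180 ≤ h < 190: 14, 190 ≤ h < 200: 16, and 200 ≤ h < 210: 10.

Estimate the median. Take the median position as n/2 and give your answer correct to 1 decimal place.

170.7

Cumulative frequencies: 14, 33, 60, 83, 97, 113, 123
n = 123; position = n/2 = 61.5.
This falls in the class 170 ≤ h < 180: L = 170, F = 60, f = 23, h = 10.
Median ≈ 170 + ((61.5 − 60) / 23) × 10 = 170.6522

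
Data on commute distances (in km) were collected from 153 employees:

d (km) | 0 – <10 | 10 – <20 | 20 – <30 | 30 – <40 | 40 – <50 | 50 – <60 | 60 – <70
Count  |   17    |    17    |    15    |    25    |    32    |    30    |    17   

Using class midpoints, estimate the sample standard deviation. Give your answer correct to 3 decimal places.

Midpoints: 5, 15, 25, 35, 45, 55, 65
n = 153, Σfm = 5785, mean = 37.8105
Σfm² = 271625
Σf(m − x̄)² = Σfm² − (Σfm)²/n = 271625 − 5785²/153 = 52891.5033
Sample variance = 52891.5033 / 152 = 347.9704
Standard deviation = √347.9704 = 18.6540

18.654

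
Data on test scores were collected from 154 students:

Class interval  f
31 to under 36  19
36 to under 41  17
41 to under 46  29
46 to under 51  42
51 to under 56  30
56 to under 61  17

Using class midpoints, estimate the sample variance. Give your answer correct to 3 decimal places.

56.477

Midpoints: 33.5, 38.5, 43.5, 48.5, 53.5, 58.5
n = 154, Σfm = 7189, mean = 46.6818
Σfm² = 344236.5
Σf(m − x̄)² = Σfm² − (Σfm)²/n = 344236.5 − 7189²/154 = 8640.9091
Sample variance = 8640.9091 / 153 = 56.4765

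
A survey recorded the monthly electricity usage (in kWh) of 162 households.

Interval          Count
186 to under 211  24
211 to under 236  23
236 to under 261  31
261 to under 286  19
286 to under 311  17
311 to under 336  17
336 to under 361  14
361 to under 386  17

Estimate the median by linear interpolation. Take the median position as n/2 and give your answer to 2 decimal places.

Cumulative frequencies: 24, 47, 78, 97, 114, 131, 145, 162
n = 162; position = n/2 = 81.
This falls in the class 261 to under 286: L = 261, F = 78, f = 19, h = 25.
Median ≈ 261 + ((81 − 78) / 19) × 25 = 264.9474

264.95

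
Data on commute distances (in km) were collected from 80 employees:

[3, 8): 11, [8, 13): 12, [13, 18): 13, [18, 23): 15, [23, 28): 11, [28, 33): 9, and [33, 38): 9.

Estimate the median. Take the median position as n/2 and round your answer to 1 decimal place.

Cumulative frequencies: 11, 23, 36, 51, 62, 71, 80
n = 80; position = n/2 = 40.
This falls in the class [18, 23): L = 18, F = 36, f = 15, h = 5.
Median ≈ 18 + ((40 − 36) / 15) × 5 = 19.3333

19.3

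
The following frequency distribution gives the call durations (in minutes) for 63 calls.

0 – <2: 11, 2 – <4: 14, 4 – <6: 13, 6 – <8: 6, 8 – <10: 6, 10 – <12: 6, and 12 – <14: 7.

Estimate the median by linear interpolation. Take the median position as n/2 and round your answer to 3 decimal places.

Cumulative frequencies: 11, 25, 38, 44, 50, 56, 63
n = 63; position = n/2 = 31.5.
This falls in the class 4 – <6: L = 4, F = 25, f = 13, h = 2.
Median ≈ 4 + ((31.5 − 25) / 13) × 2 = 5.0000

5.000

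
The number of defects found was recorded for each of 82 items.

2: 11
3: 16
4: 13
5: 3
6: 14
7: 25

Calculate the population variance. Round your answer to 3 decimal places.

Values: 2, 3, 4, 5, 6, 7
n = 82, Σfx = 396, mean = 4.8293
Σfx² = 2200
Σf(x − x̄)² = Σfx² − (Σfx)²/n = 2200 − 396²/82 = 287.6098
Population variance = 287.6098 / 82 = 3.5074

3.507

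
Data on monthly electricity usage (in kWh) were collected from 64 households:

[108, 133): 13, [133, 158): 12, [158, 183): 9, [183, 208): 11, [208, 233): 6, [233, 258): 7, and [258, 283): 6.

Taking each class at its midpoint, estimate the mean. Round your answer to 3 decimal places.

182.219

Midpoints: 120.5, 145.5, 170.5, 195.5, 220.5, 245.5, 270.5
Σfm = 13×120.5 + 12×145.5 + 9×170.5 + 11×195.5 + 6×220.5 + 7×245.5 + 6×270.5 = 11662
n = Σf = 64
Mean = 11662 / 64 = 182.2188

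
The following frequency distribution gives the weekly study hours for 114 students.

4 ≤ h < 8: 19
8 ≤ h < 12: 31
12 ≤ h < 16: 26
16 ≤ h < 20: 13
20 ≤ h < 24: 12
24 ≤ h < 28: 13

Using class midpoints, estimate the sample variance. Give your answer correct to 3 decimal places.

40.293

Midpoints: 6, 10, 14, 18, 22, 26
n = 114, Σfm = 1624, mean = 14.2456
Σfm² = 27688
Σf(m − x̄)² = Σfm² − (Σfm)²/n = 27688 − 1624²/114 = 4553.1228
Sample variance = 4553.1228 / 113 = 40.2931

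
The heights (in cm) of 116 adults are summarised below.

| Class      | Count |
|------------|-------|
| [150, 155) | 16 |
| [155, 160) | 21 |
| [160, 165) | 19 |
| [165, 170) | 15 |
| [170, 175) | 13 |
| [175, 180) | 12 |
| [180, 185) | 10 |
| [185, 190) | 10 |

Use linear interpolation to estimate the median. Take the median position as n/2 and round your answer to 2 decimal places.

Cumulative frequencies: 16, 37, 56, 71, 84, 96, 106, 116
n = 116; position = n/2 = 58.
This falls in the class [165, 170): L = 165, F = 56, f = 15, h = 5.
Median ≈ 165 + ((58 − 56) / 15) × 5 = 165.6667

165.67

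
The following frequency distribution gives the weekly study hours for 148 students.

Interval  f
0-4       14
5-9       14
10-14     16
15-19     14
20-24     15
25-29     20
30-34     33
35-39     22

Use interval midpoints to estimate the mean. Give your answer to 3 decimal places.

Midpoints: 2, 7, 12, 17, 22, 27, 32, 37
Σfm = 14×2 + 14×7 + 16×12 + 14×17 + 15×22 + 20×27 + 33×32 + 22×37 = 3296
n = Σf = 148
Mean = 3296 / 148 = 22.2703

22.270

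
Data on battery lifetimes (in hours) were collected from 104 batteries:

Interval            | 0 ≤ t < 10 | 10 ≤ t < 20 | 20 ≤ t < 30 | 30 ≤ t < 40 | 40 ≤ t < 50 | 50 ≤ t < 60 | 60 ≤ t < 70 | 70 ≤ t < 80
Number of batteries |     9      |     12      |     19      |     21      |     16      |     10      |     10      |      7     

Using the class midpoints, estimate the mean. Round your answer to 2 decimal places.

37.31

Midpoints: 5, 15, 25, 35, 45, 55, 65, 75
Σfm = 9×5 + 12×15 + 19×25 + 21×35 + 16×45 + 10×55 + 10×65 + 7×75 = 3880
n = Σf = 104
Mean = 3880 / 104 = 37.3077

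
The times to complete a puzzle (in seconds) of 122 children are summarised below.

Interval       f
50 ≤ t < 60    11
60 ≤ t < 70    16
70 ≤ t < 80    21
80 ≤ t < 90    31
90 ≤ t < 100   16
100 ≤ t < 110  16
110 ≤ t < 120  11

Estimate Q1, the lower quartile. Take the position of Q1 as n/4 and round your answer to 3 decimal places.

Cumulative frequencies: 11, 27, 48, 79, 95, 111, 122
n = 122; position = n/4 = 30.5.
This falls in the class 70 ≤ t < 80: L = 70, F = 27, f = 21, h = 10.
Lower quartile ≈ 70 + ((30.5 − 27) / 21) × 10 = 71.6667

71.667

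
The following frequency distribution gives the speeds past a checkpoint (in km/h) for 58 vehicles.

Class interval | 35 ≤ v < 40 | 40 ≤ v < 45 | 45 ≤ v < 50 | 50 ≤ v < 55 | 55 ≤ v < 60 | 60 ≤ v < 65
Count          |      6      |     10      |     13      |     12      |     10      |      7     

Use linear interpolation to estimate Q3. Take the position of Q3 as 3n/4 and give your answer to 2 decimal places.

56.25

Cumulative frequencies: 6, 16, 29, 41, 51, 58
n = 58; position = 3n/4 = 43.5.
This falls in the class 55 ≤ v < 60: L = 55, F = 41, f = 10, h = 5.
Upper quartile ≈ 55 + ((43.5 − 41) / 10) × 5 = 56.2500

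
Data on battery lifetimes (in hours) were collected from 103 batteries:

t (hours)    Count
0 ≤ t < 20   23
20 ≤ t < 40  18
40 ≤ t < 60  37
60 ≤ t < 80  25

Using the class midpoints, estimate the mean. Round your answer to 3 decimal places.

Midpoints: 10, 30, 50, 70
Σfm = 23×10 + 18×30 + 37×50 + 25×70 = 4370
n = Σf = 103
Mean = 4370 / 103 = 42.4272

42.427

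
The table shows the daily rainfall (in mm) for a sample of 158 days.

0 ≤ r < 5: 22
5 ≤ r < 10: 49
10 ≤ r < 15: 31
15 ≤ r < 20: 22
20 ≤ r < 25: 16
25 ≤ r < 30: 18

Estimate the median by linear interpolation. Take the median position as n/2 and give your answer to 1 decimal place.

Cumulative frequencies: 22, 71, 102, 124, 140, 158
n = 158; position = n/2 = 79.
This falls in the class 10 ≤ r < 15: L = 10, F = 71, f = 31, h = 5.
Median ≈ 10 + ((79 − 71) / 31) × 5 = 11.2903

11.3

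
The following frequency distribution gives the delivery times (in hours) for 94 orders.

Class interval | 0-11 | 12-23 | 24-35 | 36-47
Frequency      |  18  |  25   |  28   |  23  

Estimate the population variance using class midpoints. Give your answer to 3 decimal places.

Midpoints: 5.5, 17.5, 29.5, 41.5
n = 94, Σfm = 2317, mean = 24.6489
Σfm² = 72179.5
Σf(m − x̄)² = Σfm² − (Σfm)²/n = 72179.5 − 2317²/94 = 15067.9149
Population variance = 15067.9149 / 94 = 160.2970

160.297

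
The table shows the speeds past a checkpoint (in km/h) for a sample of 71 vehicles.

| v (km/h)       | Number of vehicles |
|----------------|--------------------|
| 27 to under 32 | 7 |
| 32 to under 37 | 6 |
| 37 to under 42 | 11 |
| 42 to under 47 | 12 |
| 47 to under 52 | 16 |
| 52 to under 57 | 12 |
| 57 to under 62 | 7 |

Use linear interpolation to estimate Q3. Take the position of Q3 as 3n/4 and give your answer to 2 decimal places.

Cumulative frequencies: 7, 13, 24, 36, 52, 64, 71
n = 71; position = 3n/4 = 53.25.
This falls in the class 52 to under 57: L = 52, F = 52, f = 12, h = 5.
Upper quartile ≈ 52 + ((53.25 − 52) / 12) × 5 = 52.5208

52.52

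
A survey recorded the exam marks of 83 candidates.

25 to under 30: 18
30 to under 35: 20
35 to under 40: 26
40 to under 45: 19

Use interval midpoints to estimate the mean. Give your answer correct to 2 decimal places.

35.27

Midpoints: 27.5, 32.5, 37.5, 42.5
Σfm = 18×27.5 + 20×32.5 + 26×37.5 + 19×42.5 = 2927.5
n = Σf = 83
Mean = 2927.5 / 83 = 35.2711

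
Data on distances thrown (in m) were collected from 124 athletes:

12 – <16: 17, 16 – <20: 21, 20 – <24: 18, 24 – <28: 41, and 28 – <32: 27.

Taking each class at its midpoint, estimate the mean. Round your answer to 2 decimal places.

23.29

Midpoints: 14, 18, 22, 26, 30
Σfm = 17×14 + 21×18 + 18×22 + 41×26 + 27×30 = 2888
n = Σf = 124
Mean = 2888 / 124 = 23.2903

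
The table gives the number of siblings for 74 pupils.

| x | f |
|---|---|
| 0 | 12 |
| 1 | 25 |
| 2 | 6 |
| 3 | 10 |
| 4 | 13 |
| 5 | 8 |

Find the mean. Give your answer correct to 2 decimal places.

Values: 0, 1, 2, 3, 4, 5
Σfx = 12×0 + 25×1 + 6×2 + 10×3 + 13×4 + 8×5 = 159
n = Σf = 74
Mean = 159 / 74 = 2.1486

2.15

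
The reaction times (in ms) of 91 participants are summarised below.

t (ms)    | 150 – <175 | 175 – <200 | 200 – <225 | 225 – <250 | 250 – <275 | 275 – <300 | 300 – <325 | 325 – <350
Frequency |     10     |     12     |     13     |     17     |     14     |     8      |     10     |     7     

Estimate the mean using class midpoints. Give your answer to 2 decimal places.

243.27

Midpoints: 162.5, 187.5, 212.5, 237.5, 262.5, 287.5, 312.5, 337.5
Σfm = 10×162.5 + 12×187.5 + 13×212.5 + 17×237.5 + 14×262.5 + 8×287.5 + 10×312.5 + 7×337.5 = 22137.5
n = Σf = 91
Mean = 22137.5 / 91 = 243.2692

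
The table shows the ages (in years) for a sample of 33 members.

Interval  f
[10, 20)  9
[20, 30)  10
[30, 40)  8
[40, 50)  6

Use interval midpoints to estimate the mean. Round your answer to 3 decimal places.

28.333

Midpoints: 15, 25, 35, 45
Σfm = 9×15 + 10×25 + 8×35 + 6×45 = 935
n = Σf = 33
Mean = 935 / 33 = 28.3333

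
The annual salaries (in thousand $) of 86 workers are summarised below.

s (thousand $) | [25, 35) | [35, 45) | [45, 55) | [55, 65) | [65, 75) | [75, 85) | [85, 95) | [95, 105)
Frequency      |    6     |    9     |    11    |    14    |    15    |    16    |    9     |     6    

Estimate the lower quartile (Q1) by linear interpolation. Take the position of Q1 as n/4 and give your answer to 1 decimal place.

Cumulative frequencies: 6, 15, 26, 40, 55, 71, 80, 86
n = 86; position = n/4 = 21.5.
This falls in the class [45, 55): L = 45, F = 15, f = 11, h = 10.
Lower quartile ≈ 45 + ((21.5 − 15) / 11) × 10 = 50.9091

50.9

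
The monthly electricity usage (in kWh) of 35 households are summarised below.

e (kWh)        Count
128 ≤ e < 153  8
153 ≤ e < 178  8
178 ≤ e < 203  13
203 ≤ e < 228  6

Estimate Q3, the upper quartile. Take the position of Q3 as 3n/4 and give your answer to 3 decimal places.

Cumulative frequencies: 8, 16, 29, 35
n = 35; position = 3n/4 = 26.25.
This falls in the class 178 ≤ e < 203: L = 178, F = 16, f = 13, h = 25.
Upper quartile ≈ 178 + ((26.25 − 16) / 13) × 25 = 197.7115

197.712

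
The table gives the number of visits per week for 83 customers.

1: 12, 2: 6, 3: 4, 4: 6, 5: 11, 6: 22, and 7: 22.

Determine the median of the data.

6

Cumulative frequencies: 12, 18, 22, 28, 39, 61, 83
n = 83, so the median is the value in position (n+1)/2 = 42.
Position 42 falls at value 6.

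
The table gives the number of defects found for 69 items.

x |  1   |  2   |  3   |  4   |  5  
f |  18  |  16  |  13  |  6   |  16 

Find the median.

3

Cumulative frequencies: 18, 34, 47, 53, 69
n = 69, so the median is the value in position (n+1)/2 = 35.
Position 35 falls at value 3.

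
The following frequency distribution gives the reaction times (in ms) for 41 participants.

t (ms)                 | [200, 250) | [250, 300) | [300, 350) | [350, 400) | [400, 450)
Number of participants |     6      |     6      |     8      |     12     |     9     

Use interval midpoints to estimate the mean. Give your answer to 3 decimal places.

339.634

Midpoints: 225, 275, 325, 375, 425
Σfm = 6×225 + 6×275 + 8×325 + 12×375 + 9×425 = 13925
n = Σf = 41
Mean = 13925 / 41 = 339.6341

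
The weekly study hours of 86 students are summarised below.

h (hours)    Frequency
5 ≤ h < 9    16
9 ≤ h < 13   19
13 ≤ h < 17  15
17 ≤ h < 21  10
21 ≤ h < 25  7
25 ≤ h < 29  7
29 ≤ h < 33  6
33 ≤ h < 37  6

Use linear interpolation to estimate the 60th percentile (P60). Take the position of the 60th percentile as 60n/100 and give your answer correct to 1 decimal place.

17.6

Cumulative frequencies: 16, 35, 50, 60, 67, 74, 80, 86
n = 86; position = 60n/100 = 51.6.
This falls in the class 17 ≤ h < 21: L = 17, F = 50, f = 10, h = 4.
60th percentile ≈ 17 + ((51.6 − 50) / 10) × 4 = 17.6400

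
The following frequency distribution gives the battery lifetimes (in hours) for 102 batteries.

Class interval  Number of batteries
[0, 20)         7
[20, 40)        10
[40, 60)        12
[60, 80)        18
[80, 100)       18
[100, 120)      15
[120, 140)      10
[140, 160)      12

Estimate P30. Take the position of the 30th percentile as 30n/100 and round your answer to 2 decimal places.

Cumulative frequencies: 7, 17, 29, 47, 65, 80, 90, 102
n = 102; position = 30n/100 = 30.6.
This falls in the class [60, 80): L = 60, F = 29, f = 18, h = 20.
30th percentile ≈ 60 + ((30.6 − 29) / 18) × 20 = 61.7778

61.78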